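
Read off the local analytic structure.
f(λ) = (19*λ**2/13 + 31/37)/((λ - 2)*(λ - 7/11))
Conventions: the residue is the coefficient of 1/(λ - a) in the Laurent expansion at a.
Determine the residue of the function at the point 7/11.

At the order-1 pole 7/11 set g(λ) = (λ - (7/11))*f(λ) = (19*λ**2/13 + 31/37)/(λ - 2).
Simple pole: residue = g(a) at a = 7/11, which is -16642/15873.

The residue is -16642/15873.


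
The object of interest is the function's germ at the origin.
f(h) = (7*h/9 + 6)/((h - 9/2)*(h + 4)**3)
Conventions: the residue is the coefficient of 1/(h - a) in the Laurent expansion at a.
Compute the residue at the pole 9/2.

At the order-1 pole 9/2 set g(h) = (h - (9/2))*f(h) = (7*h/9 + 6)/(h + 4)**3.
Simple pole: residue = g(a) at a = 9/2, which is 76/4913.

The residue is 76/4913.


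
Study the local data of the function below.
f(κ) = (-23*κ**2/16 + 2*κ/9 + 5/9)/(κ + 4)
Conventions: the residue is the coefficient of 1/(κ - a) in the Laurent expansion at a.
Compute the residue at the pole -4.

The residue is -70/3.

At the order-1 pole -4 set g(κ) = (κ - (-4))*f(κ) = -23*κ**2/16 + 2*κ/9 + 5/9.
Simple pole: residue = g(a) at a = -4, which is -70/3.


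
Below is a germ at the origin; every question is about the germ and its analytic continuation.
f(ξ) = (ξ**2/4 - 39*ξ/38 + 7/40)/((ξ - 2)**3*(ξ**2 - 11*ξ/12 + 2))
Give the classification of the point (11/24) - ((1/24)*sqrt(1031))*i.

The denominator factor ξ**2 - 11*ξ/12 + 2 vanishes at (11/24) - ((1/24)*sqrt(1031))*i and appears to the power 1; the numerator there equals (-75553/109440) + ((727/21888)*sqrt(1031))*i, nonzero, and no other factor vanishes.
Hence a pole whose order is the multiplicity, 1.

The point is a pole of order 1.


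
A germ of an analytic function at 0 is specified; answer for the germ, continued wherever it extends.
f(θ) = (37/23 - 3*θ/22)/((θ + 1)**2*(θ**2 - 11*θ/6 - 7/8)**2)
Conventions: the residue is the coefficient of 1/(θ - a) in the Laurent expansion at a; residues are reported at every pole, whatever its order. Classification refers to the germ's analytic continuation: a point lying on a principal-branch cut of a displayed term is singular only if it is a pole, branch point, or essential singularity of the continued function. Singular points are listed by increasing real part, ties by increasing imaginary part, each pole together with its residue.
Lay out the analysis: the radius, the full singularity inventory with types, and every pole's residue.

Denominator factor (θ + 1)^2: pole of order 2 at -1, modulus 1.
Denominator factor (θ**2 - 11*θ/6 - 7/8)^2: discriminant 247/36, real irrational roots 11/12 + (1/12)*sqrt(247) and 11/12 - (1/12)*sqrt(247); poles of order 2, moduli 11/12 + (1/12)*sqrt(247) and -11/12 + (1/12)*sqrt(247).
The radius of convergence is the smallest modulus among the singular points: -11/12 + (1/12)*sqrt(247).
At the order-2 pole -1 set g(θ) = (θ - (-1))^2*f(θ) = (37/23 - 3*θ/22)/(θ**2 - 11*θ/6 - 7/8)**2.
Order-2 pole: residue = g'(a); g'(-1) = 1993824/1142053, so the residue is 1993824/1142053.
The factor θ**2 - 11*θ/6 - 7/8 splits as (θ - a)(θ - a') with a = 11/12 - (1/12)*sqrt(247), a' = 11/12 + (1/12)*sqrt(247). At the order-2 pole a set g(θ) = (θ - a)^2*f(θ) = [(37/23 - 3*θ/22)/(θ + 1)**2] / (θ - a')^2.
Order-2 pole: residue = g'(a); g'(11/12 - (1/12)*sqrt(247)) = -996912/1142053 - (6633519264/123272058767)*sqrt(247), so the residue is -996912/1142053 - (6633519264/123272058767)*sqrt(247).
The factor θ**2 - 11*θ/6 - 7/8 splits as (θ - a)(θ - a') with a = 11/12 + (1/12)*sqrt(247), a' = 11/12 - (1/12)*sqrt(247). At the order-2 pole a set g(θ) = (θ - a)^2*f(θ) = [(37/23 - 3*θ/22)/(θ + 1)**2] / (θ - a')^2.
Order-2 pole: residue = g'(a); g'(11/12 + (1/12)*sqrt(247)) = -996912/1142053 + (6633519264/123272058767)*sqrt(247), so the residue is -996912/1142053 + (6633519264/123272058767)*sqrt(247).
List the singular points by increasing real part (a conjugate pair: the negative imaginary part first).

Radius of convergence at 0: -11/12 + (1/12)*sqrt(247).
At -1: a pole of order 2; residue 1993824/1142053.
At 11/12 - (1/12)*sqrt(247): a pole of order 2; residue -996912/1142053 - (6633519264/123272058767)*sqrt(247).
At 11/12 + (1/12)*sqrt(247): a pole of order 2; residue -996912/1142053 + (6633519264/123272058767)*sqrt(247).


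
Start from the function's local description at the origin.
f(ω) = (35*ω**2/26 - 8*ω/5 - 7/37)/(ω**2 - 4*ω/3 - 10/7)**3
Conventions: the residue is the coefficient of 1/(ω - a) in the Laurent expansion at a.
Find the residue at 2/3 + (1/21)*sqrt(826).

The residue is -(64346751/31611935680)*sqrt(826).

The factor ω**2 - 4*ω/3 - 10/7 splits as (ω - a)(ω - a') with a = 2/3 + (1/21)*sqrt(826), a' = 2/3 - (1/21)*sqrt(826). At the order-3 pole a set g(ω) = (ω - a)^3*f(ω) = [35*ω**2/26 - 8*ω/5 - 7/37] / (ω - a')^3.
Order-3 pole: residue = g''(a)/2; g''(2/3 + (1/21)*sqrt(826)) = -(64346751/15805967840)*sqrt(826), so the residue is -(64346751/31611935680)*sqrt(826).


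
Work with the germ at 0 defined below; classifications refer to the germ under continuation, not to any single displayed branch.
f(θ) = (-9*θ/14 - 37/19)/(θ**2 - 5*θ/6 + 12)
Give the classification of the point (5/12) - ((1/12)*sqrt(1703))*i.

The point is a pole of order 1.

The denominator factor θ**2 - 5*θ/6 + 12 vanishes at (5/12) - ((1/12)*sqrt(1703))*i and appears to the power 1; the numerator there equals (-2357/1064) + ((3/56)*sqrt(1703))*i, nonzero, and no other factor vanishes.
Hence a pole whose order is the multiplicity, 1.


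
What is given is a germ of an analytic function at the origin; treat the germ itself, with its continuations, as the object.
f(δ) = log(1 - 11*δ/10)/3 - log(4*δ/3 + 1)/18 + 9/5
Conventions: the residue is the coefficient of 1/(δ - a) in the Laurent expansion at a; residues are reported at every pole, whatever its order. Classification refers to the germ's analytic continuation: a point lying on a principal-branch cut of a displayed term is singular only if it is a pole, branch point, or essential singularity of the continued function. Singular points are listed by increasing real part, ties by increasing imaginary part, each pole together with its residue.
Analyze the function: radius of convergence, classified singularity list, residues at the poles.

Radius of convergence at 0: 3/4.
At -3/4: a logarithmic branch point.
At 10/11: a logarithmic branch point.

Branch term (-1/18)*log(1 - δ/(-3/4)): its argument vanishes at δ = -3/4, a logarithmic branch point, modulus 3/4.
Branch term (1/3)*log(1 - δ/(10/11)): its argument vanishes at δ = 10/11, a logarithmic branch point, modulus 10/11.
The radius of convergence is the smallest modulus among the singular points: 3/4.
List the singular points by increasing real part (a conjugate pair: the negative imaginary part first).


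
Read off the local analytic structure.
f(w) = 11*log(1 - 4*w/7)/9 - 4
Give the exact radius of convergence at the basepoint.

Branch term (11/9)*log(1 - w/(7/4)): its argument vanishes at w = 7/4, a logarithmic branch point, modulus 7/4.
The radius of convergence is the smallest modulus among the singular points: 7/4.

The radius of convergence is 7/4.


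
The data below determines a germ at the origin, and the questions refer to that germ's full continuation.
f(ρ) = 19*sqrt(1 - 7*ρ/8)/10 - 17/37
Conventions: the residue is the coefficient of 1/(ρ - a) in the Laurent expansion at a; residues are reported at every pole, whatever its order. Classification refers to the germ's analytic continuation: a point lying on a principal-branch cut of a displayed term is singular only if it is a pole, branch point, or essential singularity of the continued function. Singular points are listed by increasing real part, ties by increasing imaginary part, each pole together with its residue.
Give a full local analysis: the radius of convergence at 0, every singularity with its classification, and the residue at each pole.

Radius of convergence at 0: 8/7.
At 8/7: an algebraic (square-root) branch point.

Branch term (19/10)*sqrt(1 - ρ/(8/7)): its argument vanishes at ρ = 8/7, a square-root branch point, modulus 8/7.
The radius of convergence is the smallest modulus among the singular points: 8/7.


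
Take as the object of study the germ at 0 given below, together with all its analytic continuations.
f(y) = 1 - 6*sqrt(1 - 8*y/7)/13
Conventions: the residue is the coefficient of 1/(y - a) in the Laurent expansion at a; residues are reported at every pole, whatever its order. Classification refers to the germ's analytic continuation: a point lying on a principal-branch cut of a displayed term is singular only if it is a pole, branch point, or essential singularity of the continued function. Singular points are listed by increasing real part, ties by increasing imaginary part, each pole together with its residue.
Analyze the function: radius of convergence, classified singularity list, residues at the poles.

Radius of convergence at 0: 7/8.
At 7/8: an algebraic (square-root) branch point.

Branch term (-6/13)*sqrt(1 - y/(7/8)): its argument vanishes at y = 7/8, a square-root branch point, modulus 7/8.
The radius of convergence is the smallest modulus among the singular points: 7/8.


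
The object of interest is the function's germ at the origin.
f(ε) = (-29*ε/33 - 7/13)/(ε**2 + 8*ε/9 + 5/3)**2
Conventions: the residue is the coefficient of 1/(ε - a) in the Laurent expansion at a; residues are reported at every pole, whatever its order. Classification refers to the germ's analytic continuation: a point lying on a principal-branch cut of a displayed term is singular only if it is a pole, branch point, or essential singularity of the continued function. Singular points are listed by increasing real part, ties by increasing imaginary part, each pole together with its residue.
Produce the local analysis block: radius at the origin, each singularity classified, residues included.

Radius of convergence at 0: (1/3)*sqrt(15).
At (-4/9) - ((1/9)*sqrt(119))*i: a pole of order 2; residue -((15417/8100092)*sqrt(119))*i.
At (-4/9) + ((1/9)*sqrt(119))*i: a pole of order 2; residue ((15417/8100092)*sqrt(119))*i.

Denominator factor (ε**2 + 8*ε/9 + 5/3)^2: discriminant -476/81, complex-conjugate roots (-4/9) + ((1/9)*sqrt(119))*i and (-4/9) - ((1/9)*sqrt(119))*i; poles of order 2, moduli (1/3)*sqrt(15) and (1/3)*sqrt(15).
The radius of convergence is the smallest modulus among the singular points: (1/3)*sqrt(15).
The factor ε**2 + 8*ε/9 + 5/3 splits as (ε - a)(ε - a') with a = (-4/9) - ((1/9)*sqrt(119))*i, a' = (-4/9) + ((1/9)*sqrt(119))*i. At the order-2 pole a set g(ε) = (ε - a)^2*f(ε) = [-29*ε/33 - 7/13] / (ε - a')^2.
Order-2 pole: residue = g'(a); g'((-4/9) - ((1/9)*sqrt(119))*i) = -((15417/8100092)*sqrt(119))*i, so the residue is -((15417/8100092)*sqrt(119))*i.
The factor ε**2 + 8*ε/9 + 5/3 splits as (ε - a)(ε - a') with a = (-4/9) + ((1/9)*sqrt(119))*i, a' = (-4/9) - ((1/9)*sqrt(119))*i. At the order-2 pole a set g(ε) = (ε - a)^2*f(ε) = [-29*ε/33 - 7/13] / (ε - a')^2.
Order-2 pole: residue = g'(a); g'((-4/9) + ((1/9)*sqrt(119))*i) = ((15417/8100092)*sqrt(119))*i, so the residue is ((15417/8100092)*sqrt(119))*i.
List the singular points by increasing real part (a conjugate pair: the negative imaginary part first).


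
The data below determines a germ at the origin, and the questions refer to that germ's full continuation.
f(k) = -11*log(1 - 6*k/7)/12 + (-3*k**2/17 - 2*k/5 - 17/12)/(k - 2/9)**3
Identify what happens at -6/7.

Denominator factors: k - 2/9 = -68/63 at k = -6/7 — none vanishes.
Branch term log(1 - k/(7/6)): argument at -6/7 is 85/49, nonzero, so -6/7 is not its branch point (a point on a principal cut is still regular for the continued germ).
So the germ continues analytically to -6/7.

The point is a regular point.


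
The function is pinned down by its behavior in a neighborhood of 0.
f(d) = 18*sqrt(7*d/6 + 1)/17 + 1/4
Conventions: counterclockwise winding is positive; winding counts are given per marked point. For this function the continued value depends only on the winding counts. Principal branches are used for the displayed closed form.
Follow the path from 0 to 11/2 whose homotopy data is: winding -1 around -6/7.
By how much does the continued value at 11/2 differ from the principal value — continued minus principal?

The rational part is single-valued and drops out of the difference; each branch term changes only by its own monodromy.
(18/17)*sqrt(1 - d/(-6/7)): winding -1 is odd, the square root flips sign, contributing -2*(18/17)*sqrt(1 - (11/2)/(-6/7)) = -2*(18/17)*sqrt(89/12) = -(6/17)*sqrt(267).
Summing the contributions at d = 11/2 gives -(6/17)*sqrt(267).

Continued minus principal equals -(6/17)*sqrt(267).


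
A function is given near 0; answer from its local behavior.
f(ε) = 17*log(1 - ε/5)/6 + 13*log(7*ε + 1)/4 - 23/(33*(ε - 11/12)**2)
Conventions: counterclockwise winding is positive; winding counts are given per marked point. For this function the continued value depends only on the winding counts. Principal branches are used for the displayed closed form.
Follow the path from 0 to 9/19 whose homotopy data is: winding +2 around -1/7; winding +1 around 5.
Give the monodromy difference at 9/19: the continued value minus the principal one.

The rational part is single-valued and drops out of the difference; each branch term changes only by its own monodromy.
(17/6)*log(1 - ε/(5)): each positive loop around 5 adds 2*pi*i to the log, so winding +1 contributes (17/6)*(1)*2*pi*i = (17/3)*pi*i.
(13/4)*log(1 - ε/(-1/7)): each positive loop around -1/7 adds 2*pi*i to the log, so winding +2 contributes (13/4)*(2)*2*pi*i = (13)*pi*i.
Summing the contributions at ε = 9/19 gives (56/3)*pi*i.

Continued minus principal equals (56/3)*pi*i.


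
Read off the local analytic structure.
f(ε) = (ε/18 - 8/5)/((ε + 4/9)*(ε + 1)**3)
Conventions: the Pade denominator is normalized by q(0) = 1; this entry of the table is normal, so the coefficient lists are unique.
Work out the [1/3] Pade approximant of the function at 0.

The Pade approximant has numerator coefficients [-18/5, 1088315221/966851240]; denominator coefficients [1, 480723045/96685124, 800659095/96685124, 482358335/96685124].

Taylor coefficients needed (expand at 0): a_0 = -18/5, a_1 = 761/40, a_2 = -2073/32, a_3 = 23361/128, a_4 = -238537/512.
Write the denominator as Q(ε) = 1 + q1*ε + q2*ε^2 + q3*ε^3. Requiring Q*f - P = O(ε^5) with deg P <= 1 kills the coefficients of ε^2..ε^4 in Q*f:
  ε^2: a_2 + q1*a_1 + q2*a_0 = 0, i.e. -2073/32 + (761/40)*q1 + (-18/5)*q2 = 0.
  ε^3: a_3 + q1*a_2 + q2*a_1 + q3*a_0 = 0, i.e. 23361/128 + (-2073/32)*q1 + (761/40)*q2 + (-18/5)*q3 = 0.
  ε^4: a_4 + q1*a_3 + q2*a_2 + q3*a_1 = 0, i.e. -238537/512 + (23361/128)*q1 + (-2073/32)*q2 + (761/40)*q3 = 0.
Solving this linear system: q1 = 480723045/96685124, q2 = 800659095/96685124, q3 = 482358335/96685124.
The numerator is Q*f truncated at degree 1: P0 = a_0 = -18/5; P1 = a_1 + q1*a_0 = 1088315221/966851240.


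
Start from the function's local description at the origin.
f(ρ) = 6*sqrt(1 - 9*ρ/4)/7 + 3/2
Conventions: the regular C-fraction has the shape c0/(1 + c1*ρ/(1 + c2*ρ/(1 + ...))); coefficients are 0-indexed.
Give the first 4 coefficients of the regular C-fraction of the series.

The regular C-fraction coefficients are [33/14, 9/22, -171/176, -99/304].

Taylor coefficients (expand at 0): a_0 = 33/14, a_1 = -27/28, a_2 = -243/448, a_3 = -2187/3584.
c0 = a_0 = 33/14. Peel one level at a time: if S = 1 + c*ρ/S' with S'(0) = 1, then c is the ρ-coefficient of S and S' = c*ρ/(S - 1).
S_1 = c0/f = 1 + (9/22)*ρ + (1539/3872)*ρ^2 + ...; c1 = 9/22.
S_2 = c1*ρ/(S_1 - 1) = 1 + (-171/176)*ρ + (-81/256)*ρ^2 + ...; c2 = -171/176.
S_3 = c2*ρ/(S_2 - 1) = 1 + (-99/304)*ρ + ...; c3 = -99/304.


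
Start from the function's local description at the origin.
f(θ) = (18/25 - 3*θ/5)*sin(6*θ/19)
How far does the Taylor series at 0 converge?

The factor sin(6*θ/19) is entire and contributes no finite singular point.
The polynomial part has no poles.
No finite singular points: the Taylor series at 0 converges everywhere.

The radius of convergence is infinite.


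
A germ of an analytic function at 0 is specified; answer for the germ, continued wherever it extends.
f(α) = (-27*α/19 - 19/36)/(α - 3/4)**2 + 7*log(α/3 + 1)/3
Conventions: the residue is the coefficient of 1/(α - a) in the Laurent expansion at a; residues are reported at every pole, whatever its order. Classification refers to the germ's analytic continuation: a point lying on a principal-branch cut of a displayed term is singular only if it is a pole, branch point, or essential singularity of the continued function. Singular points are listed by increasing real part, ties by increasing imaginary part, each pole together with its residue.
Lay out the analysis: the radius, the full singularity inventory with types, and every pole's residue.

Radius of convergence at 0: 3/4.
At -3: a logarithmic branch point.
At 3/4: a pole of order 2; residue -27/19.

Denominator factor (α - 3/4)^2: pole of order 2 at 3/4, modulus 3/4.
Branch term (7/3)*log(1 - α/(-3)): its argument vanishes at α = -3, a logarithmic branch point, modulus 3.
The radius of convergence is the smallest modulus among the singular points: 3/4.
The branch term is analytic at 3/4 and contributes nothing to the residue; only the rational part matters.
At the order-2 pole 3/4 set g(α) = (α - (3/4))^2*(rational part) = -27*α/19 - 19/36.
Order-2 pole: residue = g'(a); g'(3/4) = -27/19, so the residue is -27/19.
List the singular points by increasing real part (a conjugate pair: the negative imaginary part first).


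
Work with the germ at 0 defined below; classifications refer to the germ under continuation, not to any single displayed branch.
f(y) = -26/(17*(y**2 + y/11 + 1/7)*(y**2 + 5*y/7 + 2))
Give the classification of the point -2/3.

Denominator factors: y**2 + y/11 + 1/7 = 365/693 at y = -2/3; y**2 + 5*y/7 + 2 = 124/63 at y = -2/3 — none vanishes.
So the germ continues analytically to -2/3.

The point is a regular point.


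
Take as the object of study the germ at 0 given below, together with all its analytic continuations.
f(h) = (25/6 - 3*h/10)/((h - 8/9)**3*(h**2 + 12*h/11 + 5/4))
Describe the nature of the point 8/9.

The point is a pole of order 3.

The denominator factor h - 8/9 vanishes at 8/9 and appears to the power 3; the numerator there equals 39/10, nonzero, and no other factor vanishes.
Hence a pole whose order is the multiplicity, 3.


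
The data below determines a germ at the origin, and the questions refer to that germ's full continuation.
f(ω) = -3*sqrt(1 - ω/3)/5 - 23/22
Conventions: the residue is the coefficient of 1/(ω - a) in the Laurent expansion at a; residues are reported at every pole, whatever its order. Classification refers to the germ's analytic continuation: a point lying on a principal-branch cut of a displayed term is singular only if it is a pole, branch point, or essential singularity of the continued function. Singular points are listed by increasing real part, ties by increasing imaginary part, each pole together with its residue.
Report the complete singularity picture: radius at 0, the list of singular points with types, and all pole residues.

Radius of convergence at 0: 3.
At 3: an algebraic (square-root) branch point.

Branch term (-3/5)*sqrt(1 - ω/(3)): its argument vanishes at ω = 3, a square-root branch point, modulus 3.
The radius of convergence is the smallest modulus among the singular points: 3.


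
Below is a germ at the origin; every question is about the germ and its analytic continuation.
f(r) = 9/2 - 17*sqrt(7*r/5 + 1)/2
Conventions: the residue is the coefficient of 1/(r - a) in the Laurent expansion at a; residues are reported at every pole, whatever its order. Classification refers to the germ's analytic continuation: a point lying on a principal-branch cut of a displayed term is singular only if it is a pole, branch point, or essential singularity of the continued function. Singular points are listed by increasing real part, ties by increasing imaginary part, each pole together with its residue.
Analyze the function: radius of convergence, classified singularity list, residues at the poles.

Branch term (-17/2)*sqrt(1 - r/(-5/7)): its argument vanishes at r = -5/7, a square-root branch point, modulus 5/7.
The radius of convergence is the smallest modulus among the singular points: 5/7.

Radius of convergence at 0: 5/7.
At -5/7: an algebraic (square-root) branch point.


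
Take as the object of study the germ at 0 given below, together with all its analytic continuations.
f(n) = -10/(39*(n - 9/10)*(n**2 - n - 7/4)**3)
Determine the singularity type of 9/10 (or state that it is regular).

The denominator factor n - 9/10 vanishes at 9/10 and appears to the power 1; the numerator there equals -10/39, nonzero, and no other factor vanishes.
Hence a pole whose order is the multiplicity, 1.

The point is a pole of order 1.


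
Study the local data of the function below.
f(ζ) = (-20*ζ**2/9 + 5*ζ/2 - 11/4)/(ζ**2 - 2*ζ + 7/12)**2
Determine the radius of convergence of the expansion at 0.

Denominator factor (ζ**2 - 2*ζ + 7/12)^2: discriminant 5/3, real irrational roots 1 + (1/6)*sqrt(15) and 1 - (1/6)*sqrt(15); poles of order 2, moduli 1 + (1/6)*sqrt(15) and 1 - (1/6)*sqrt(15).
The radius of convergence is the smallest modulus among the singular points: 1 - (1/6)*sqrt(15).

The radius of convergence is 1 - (1/6)*sqrt(15).


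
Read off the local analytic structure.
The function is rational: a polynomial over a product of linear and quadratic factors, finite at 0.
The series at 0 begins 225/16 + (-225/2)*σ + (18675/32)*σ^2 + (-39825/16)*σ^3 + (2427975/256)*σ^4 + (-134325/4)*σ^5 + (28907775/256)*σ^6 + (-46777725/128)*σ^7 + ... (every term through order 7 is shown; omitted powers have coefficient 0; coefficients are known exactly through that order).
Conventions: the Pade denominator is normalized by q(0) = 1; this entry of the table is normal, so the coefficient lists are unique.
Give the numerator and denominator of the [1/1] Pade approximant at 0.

Taylor coefficients needed (read off): a_0 = 225/16, a_1 = -225/2, a_2 = 18675/32.
Write the denominator as Q(σ) = 1 + q1*σ. Requiring Q*f - P = O(σ^3) with deg P <= 1 kills the coefficients of σ^2..σ^2 in Q*f:
  σ^2: a_2 + q1*a_1 = 0, i.e. 18675/32 + (-225/2)*q1 = 0.
Solving this linear system: q1 = 83/16.
The numerator is Q*f truncated at degree 1: P0 = a_0 = 225/16; P1 = a_1 + q1*a_0 = -10125/256.

The Pade approximant has numerator coefficients [225/16, -10125/256]; denominator coefficients [1, 83/16].


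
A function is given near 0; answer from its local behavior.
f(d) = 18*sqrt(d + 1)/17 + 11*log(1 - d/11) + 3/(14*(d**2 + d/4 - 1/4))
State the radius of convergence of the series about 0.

The radius of convergence is -1/8 + (1/8)*sqrt(17).

Denominator factor (d**2 + d/4 - 1/4): discriminant 17/16, real irrational roots -1/8 + (1/8)*sqrt(17) and -1/8 - (1/8)*sqrt(17); poles of order 1, moduli -1/8 + (1/8)*sqrt(17) and 1/8 + (1/8)*sqrt(17).
Branch term (18/17)*sqrt(1 - d/(-1)): its argument vanishes at d = -1, a square-root branch point, modulus 1.
Branch term (11)*log(1 - d/(11)): its argument vanishes at d = 11, a logarithmic branch point, modulus 11.
The radius of convergence is the smallest modulus among the singular points: -1/8 + (1/8)*sqrt(17).


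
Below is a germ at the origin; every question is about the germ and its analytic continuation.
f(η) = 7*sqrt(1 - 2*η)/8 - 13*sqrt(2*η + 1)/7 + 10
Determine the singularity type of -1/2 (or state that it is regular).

The term (-13/7)*sqrt(1 - η/(-1/2)) has argument 1 - -1/2/(-1/2) = 0 at -1/2: a square-root (algebraic, two-sheeted) branch point; the remaining terms are analytic or single-valued there.

The point is an algebraic (square-root) branch point.


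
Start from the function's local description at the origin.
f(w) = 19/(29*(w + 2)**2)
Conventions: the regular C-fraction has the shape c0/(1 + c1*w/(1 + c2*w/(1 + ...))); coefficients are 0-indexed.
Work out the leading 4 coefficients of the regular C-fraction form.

The regular C-fraction coefficients are [19/116, 1, -1/4, 1/4].

Taylor coefficients (expand at 0): a_0 = 19/116, a_1 = -19/116, a_2 = 57/464, a_3 = -19/232.
c0 = a_0 = 19/116. Peel one level at a time: if S = 1 + c*w/S' with S'(0) = 1, then c is the w-coefficient of S and S' = c*w/(S - 1).
S_1 = c0/f = 1 + (1)*w + (1/4)*w^2 + ...; c1 = 1.
S_2 = c1*w/(S_1 - 1) = 1 + (-1/4)*w + (1/16)*w^2 + ...; c2 = -1/4.
S_3 = c2*w/(S_2 - 1) = 1 + (1/4)*w + ...; c3 = 1/4.


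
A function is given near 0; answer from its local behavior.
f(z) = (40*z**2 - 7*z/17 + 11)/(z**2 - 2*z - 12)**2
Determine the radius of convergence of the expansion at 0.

The radius of convergence is -1 + sqrt(13).

Denominator factor (z**2 - 2*z - 12)^2: discriminant 52, real irrational roots 1 + sqrt(13) and 1 - sqrt(13); poles of order 2, moduli 1 + sqrt(13) and -1 + sqrt(13).
The radius of convergence is the smallest modulus among the singular points: -1 + sqrt(13).


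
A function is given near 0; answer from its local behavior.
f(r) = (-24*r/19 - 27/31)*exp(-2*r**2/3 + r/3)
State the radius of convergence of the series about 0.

The factor exp(-2*r**2/3 + r/3) is entire and contributes no finite singular point.
The polynomial part has no poles.
No finite singular points: the Taylor series at 0 converges everywhere.

The radius of convergence is infinite.


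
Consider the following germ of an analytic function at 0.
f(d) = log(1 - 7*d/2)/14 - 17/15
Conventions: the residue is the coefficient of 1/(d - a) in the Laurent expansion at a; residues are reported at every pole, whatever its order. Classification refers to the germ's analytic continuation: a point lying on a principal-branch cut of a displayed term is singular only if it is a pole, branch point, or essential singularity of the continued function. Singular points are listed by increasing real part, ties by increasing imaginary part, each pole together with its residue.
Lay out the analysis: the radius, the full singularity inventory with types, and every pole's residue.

Radius of convergence at 0: 2/7.
At 2/7: a logarithmic branch point.

Branch term (1/14)*log(1 - d/(2/7)): its argument vanishes at d = 2/7, a logarithmic branch point, modulus 2/7.
The radius of convergence is the smallest modulus among the singular points: 2/7.


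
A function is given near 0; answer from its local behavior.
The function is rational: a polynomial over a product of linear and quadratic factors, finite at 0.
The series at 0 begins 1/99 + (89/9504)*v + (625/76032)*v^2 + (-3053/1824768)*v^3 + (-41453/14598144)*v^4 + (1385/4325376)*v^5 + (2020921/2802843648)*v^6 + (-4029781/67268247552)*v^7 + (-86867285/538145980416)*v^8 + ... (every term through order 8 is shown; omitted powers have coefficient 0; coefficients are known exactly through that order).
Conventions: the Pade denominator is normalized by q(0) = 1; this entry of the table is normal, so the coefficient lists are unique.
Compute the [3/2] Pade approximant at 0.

Taylor coefficients needed (read off): a_0 = 1/99, a_1 = 89/9504, a_2 = 625/76032, a_3 = -3053/1824768, a_4 = -41453/14598144, a_5 = 1385/4325376.
Write the denominator as Q(v) = 1 + q1*v + q2*v^2. Requiring Q*f - P = O(v^6) with deg P <= 3 kills the coefficients of v^4..v^5 in Q*f:
  v^4: a_4 + q1*a_3 + q2*a_2 = 0, i.e. -41453/14598144 + (-3053/1824768)*q1 + (625/76032)*q2 = 0.
  v^5: a_5 + q1*a_4 + q2*a_3 = 0, i.e. 1385/4325376 + (-41453/14598144)*q1 + (-3053/1824768)*q2 = 0.
Solving this linear system: q1 = -881881/10880648, q2 = 3579137/10880648.
The numerator is Q*f truncated at degree 3: P0 = a_0 = 1/99; P1 = a_1 + q1*a_0 = 110464637/12926209824; P2 = a_2 + q1*a_1 + q2*a_0 = 69697523/6463104912; P3 = a_3 + q1*a_2 + q2*a_1 = 14368613/19389314736.

The Pade approximant has numerator coefficients [1/99, 110464637/12926209824, 69697523/6463104912, 14368613/19389314736]; denominator coefficients [1, -881881/10880648, 3579137/10880648].


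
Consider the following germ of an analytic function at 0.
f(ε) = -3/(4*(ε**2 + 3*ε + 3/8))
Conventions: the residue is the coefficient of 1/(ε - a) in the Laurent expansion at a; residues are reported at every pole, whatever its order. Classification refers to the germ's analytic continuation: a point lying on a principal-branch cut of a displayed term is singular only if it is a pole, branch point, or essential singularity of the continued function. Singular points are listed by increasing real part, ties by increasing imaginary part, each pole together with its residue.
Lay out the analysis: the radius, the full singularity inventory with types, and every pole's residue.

Radius of convergence at 0: 3/2 - (1/4)*sqrt(30).
At -3/2 - (1/4)*sqrt(30): a pole of order 1; residue (1/20)*sqrt(30).
At -3/2 + (1/4)*sqrt(30): a pole of order 1; residue -(1/20)*sqrt(30).

Denominator factor (ε**2 + 3*ε + 3/8): discriminant 15/2, real irrational roots -3/2 + (1/4)*sqrt(30) and -3/2 - (1/4)*sqrt(30); poles of order 1, moduli 3/2 - (1/4)*sqrt(30) and 3/2 + (1/4)*sqrt(30).
The radius of convergence is the smallest modulus among the singular points: 3/2 - (1/4)*sqrt(30).
The factor ε**2 + 3*ε + 3/8 splits as (ε - a)(ε - a') with a = -3/2 - (1/4)*sqrt(30), a' = -3/2 + (1/4)*sqrt(30). At the order-1 pole a set g(ε) = (ε - a)*f(ε) = [-3/4] / (ε - a').
Simple pole: residue = g(a) at a = -3/2 - (1/4)*sqrt(30), which is (1/20)*sqrt(30).
The factor ε**2 + 3*ε + 3/8 splits as (ε - a)(ε - a') with a = -3/2 + (1/4)*sqrt(30), a' = -3/2 - (1/4)*sqrt(30). At the order-1 pole a set g(ε) = (ε - a)*f(ε) = [-3/4] / (ε - a').
Simple pole: residue = g(a) at a = -3/2 + (1/4)*sqrt(30), which is -(1/20)*sqrt(30).
List the singular points by increasing real part (a conjugate pair: the negative imaginary part first).


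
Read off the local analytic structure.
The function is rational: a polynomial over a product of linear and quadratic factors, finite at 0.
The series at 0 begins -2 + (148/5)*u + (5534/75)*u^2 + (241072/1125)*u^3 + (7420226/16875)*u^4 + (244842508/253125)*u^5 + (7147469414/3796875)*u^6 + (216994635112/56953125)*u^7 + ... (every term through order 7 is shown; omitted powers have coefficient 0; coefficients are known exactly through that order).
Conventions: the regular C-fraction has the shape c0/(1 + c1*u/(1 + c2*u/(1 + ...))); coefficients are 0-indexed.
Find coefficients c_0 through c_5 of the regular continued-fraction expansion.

The regular C-fraction coefficients are [-2, 74/5, -3839/222, -16845/284086, 366286384/64667955, -17742614164/3474152105].


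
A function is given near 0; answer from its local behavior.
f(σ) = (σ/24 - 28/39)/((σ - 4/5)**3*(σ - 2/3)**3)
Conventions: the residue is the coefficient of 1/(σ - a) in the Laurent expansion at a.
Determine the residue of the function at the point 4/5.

The residue is -162860625/1664.

At the order-3 pole 4/5 set g(σ) = (σ - (4/5))^3*f(σ) = (σ/24 - 28/39)/(σ - 2/3)**3.
Order-3 pole: residue = g''(a)/2; g''(4/5) = -162860625/832, so the residue is -162860625/1664.


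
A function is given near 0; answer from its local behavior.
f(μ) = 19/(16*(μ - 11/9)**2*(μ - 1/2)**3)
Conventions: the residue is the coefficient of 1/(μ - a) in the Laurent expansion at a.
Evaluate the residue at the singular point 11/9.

At the order-2 pole 11/9 set g(μ) = (μ - (11/9))^2*f(μ) = 19/(16*(μ - 1/2)**3).
Order-2 pole: residue = g'(a); g'(11/9) = -373977/28561, so the residue is -373977/28561.

The residue is -373977/28561.


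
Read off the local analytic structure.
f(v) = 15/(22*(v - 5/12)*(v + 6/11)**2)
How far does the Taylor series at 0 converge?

The radius of convergence is 5/12.

Denominator factor (v + 6/11)^2: pole of order 2 at -6/11, modulus 6/11.
Denominator factor (v - 5/12): pole of order 1 at 5/12, modulus 5/12.
The radius of convergence is the smallest modulus among the singular points: 5/12.


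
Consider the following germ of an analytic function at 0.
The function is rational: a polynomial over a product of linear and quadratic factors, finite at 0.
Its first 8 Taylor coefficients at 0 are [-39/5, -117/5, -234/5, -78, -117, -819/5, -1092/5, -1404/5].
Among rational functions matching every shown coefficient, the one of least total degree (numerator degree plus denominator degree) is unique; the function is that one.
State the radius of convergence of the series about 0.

The radius of convergence is 1.

No rational of total degree below 3 reproduces all 8 coefficients; solving the [0/3] Pade equations on them gives f(ξ) = 39/(5*(ξ - 1)**3), whose expansion matches every shown term.
Denominator factor (ξ - 1)^3: pole of order 3 at 1, modulus 1.
The radius of convergence is the smallest modulus among the singular points: 1.


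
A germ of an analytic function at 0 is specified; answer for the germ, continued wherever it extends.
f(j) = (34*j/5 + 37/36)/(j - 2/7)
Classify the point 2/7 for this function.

The point is a pole of order 1.

The denominator factor j - 2/7 vanishes at 2/7 and appears to the power 1; the numerator there equals 3743/1260, nonzero, and no other factor vanishes.
Hence a pole whose order is the multiplicity, 1.


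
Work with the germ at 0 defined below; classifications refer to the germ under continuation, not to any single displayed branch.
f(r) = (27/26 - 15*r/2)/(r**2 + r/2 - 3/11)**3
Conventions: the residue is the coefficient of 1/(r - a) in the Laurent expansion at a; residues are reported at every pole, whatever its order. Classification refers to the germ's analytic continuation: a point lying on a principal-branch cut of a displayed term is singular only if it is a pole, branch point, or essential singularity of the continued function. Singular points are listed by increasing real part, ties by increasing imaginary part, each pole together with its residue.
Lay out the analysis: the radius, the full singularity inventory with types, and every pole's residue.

Radius of convergence at 0: -1/4 + (1/44)*sqrt(649).
At -1/4 - (1/44)*sqrt(649): a pole of order 3; residue -(879912/2669927)*sqrt(649).
At -1/4 + (1/44)*sqrt(649): a pole of order 3; residue (879912/2669927)*sqrt(649).

Denominator factor (r**2 + r/2 - 3/11)^3: discriminant 59/44, real irrational roots -1/4 + (1/44)*sqrt(649) and -1/4 - (1/44)*sqrt(649); poles of order 3, moduli -1/4 + (1/44)*sqrt(649) and 1/4 + (1/44)*sqrt(649).
The radius of convergence is the smallest modulus among the singular points: -1/4 + (1/44)*sqrt(649).
The factor r**2 + r/2 - 3/11 splits as (r - a)(r - a') with a = -1/4 - (1/44)*sqrt(649), a' = -1/4 + (1/44)*sqrt(649). At the order-3 pole a set g(r) = (r - a)^3*f(r) = [27/26 - 15*r/2] / (r - a')^3.
Order-3 pole: residue = g''(a)/2; g''(-1/4 - (1/44)*sqrt(649)) = -(1759824/2669927)*sqrt(649), so the residue is -(879912/2669927)*sqrt(649).
The factor r**2 + r/2 - 3/11 splits as (r - a)(r - a') with a = -1/4 + (1/44)*sqrt(649), a' = -1/4 - (1/44)*sqrt(649). At the order-3 pole a set g(r) = (r - a)^3*f(r) = [27/26 - 15*r/2] / (r - a')^3.
Order-3 pole: residue = g''(a)/2; g''(-1/4 + (1/44)*sqrt(649)) = (1759824/2669927)*sqrt(649), so the residue is (879912/2669927)*sqrt(649).
List the singular points by increasing real part (a conjugate pair: the negative imaginary part first).


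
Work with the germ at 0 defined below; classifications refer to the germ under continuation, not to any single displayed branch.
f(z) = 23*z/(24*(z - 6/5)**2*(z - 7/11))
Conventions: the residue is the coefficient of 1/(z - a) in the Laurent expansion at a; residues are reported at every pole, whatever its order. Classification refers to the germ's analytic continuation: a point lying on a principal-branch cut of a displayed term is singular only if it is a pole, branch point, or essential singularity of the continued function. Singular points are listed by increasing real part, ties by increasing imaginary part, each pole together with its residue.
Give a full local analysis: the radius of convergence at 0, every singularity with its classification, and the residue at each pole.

Denominator factor (z - 7/11): pole of order 1 at 7/11, modulus 7/11.
Denominator factor (z - 6/5)^2: pole of order 2 at 6/5, modulus 6/5.
The radius of convergence is the smallest modulus among the singular points: 7/11.
At the order-1 pole 7/11 set g(z) = (z - (7/11))*f(z) = 23*z/(24*(z - 6/5)**2).
Simple pole: residue = g(a) at a = 7/11, which is 44275/23064.
At the order-2 pole 6/5 set g(z) = (z - (6/5))^2*f(z) = 23*z/(24*(z - 7/11)).
Order-2 pole: residue = g'(a); g'(6/5) = -44275/23064, so the residue is -44275/23064.
List the singular points by increasing real part (a conjugate pair: the negative imaginary part first).

Radius of convergence at 0: 7/11.
At 7/11: a pole of order 1; residue 44275/23064.
At 6/5: a pole of order 2; residue -44275/23064.


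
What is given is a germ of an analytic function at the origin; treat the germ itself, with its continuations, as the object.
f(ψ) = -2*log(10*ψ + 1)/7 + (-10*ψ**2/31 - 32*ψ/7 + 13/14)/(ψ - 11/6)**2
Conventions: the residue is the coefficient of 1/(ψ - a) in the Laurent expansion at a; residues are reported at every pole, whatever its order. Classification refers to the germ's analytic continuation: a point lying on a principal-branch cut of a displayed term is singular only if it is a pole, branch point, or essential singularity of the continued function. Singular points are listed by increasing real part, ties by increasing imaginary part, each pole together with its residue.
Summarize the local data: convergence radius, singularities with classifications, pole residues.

Denominator factor (ψ - 11/6)^2: pole of order 2 at 11/6, modulus 11/6.
Branch term (-2/7)*log(1 - ψ/(-1/10)): its argument vanishes at ψ = -1/10, a logarithmic branch point, modulus 1/10.
The radius of convergence is the smallest modulus among the singular points: 1/10.
The branch term is analytic at 11/6 and contributes nothing to the residue; only the rational part matters.
At the order-2 pole 11/6 set g(ψ) = (ψ - (11/6))^2*(rational part) = -10*ψ**2/31 - 32*ψ/7 + 13/14.
Order-2 pole: residue = g'(a); g'(11/6) = -3746/651, so the residue is -3746/651.
List the singular points by increasing real part (a conjugate pair: the negative imaginary part first).

Radius of convergence at 0: 1/10.
At -1/10: a logarithmic branch point.
At 11/6: a pole of order 2; residue -3746/651.


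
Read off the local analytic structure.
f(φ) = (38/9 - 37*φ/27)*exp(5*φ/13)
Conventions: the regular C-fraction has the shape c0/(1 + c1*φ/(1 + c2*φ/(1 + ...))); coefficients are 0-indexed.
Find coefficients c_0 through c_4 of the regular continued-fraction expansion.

Taylor coefficients (expand at 0): a_0 = 38/9, a_1 = 89/351, a_2 = -980/4563, a_3 = -2425/39546, a_4 = -84625/9253764.
c0 = a_0 = 38/9. Peel one level at a time: if S = 1 + c*φ/S' with S'(0) = 1, then c is the φ-coefficient of S and S' = c*φ/(S - 1).
S_1 = c0/f = 1 + (-89/1482)*φ + (119641/2196324)*φ^2 + ...; c1 = -89/1482.
S_2 = c1*φ/(S_1 - 1) = 1 + (119641/131898)*φ + (2568275/2677298)*φ^2 + ...; c2 = 119641/131898.
S_3 = c2*φ/(S_2 - 1) = 1 + (-146391675/138424637)*φ + (-207720651625/4838121481778)*φ^2 + ...; c3 = -146391675/138424637.
S_4 = c3*φ/(S_3 - 1) = 1 + (-38920290515/958685486538)*φ + ...; c4 = -38920290515/958685486538.

The regular C-fraction coefficients are [38/9, -89/1482, 119641/131898, -146391675/138424637, -38920290515/958685486538].


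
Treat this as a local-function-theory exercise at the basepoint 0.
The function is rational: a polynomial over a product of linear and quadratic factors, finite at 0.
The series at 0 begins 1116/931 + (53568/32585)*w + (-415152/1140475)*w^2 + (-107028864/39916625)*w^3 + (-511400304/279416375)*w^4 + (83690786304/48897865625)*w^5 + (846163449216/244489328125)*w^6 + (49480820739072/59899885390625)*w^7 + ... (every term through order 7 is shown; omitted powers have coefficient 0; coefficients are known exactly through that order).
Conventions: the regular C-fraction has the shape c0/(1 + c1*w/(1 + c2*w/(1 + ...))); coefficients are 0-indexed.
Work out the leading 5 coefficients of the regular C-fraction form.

Taylor coefficients (read off): a_0 = 1116/931, a_1 = 53568/32585, a_2 = -415152/1140475, a_3 = -107028864/39916625, a_4 = -511400304/279416375.
c0 = a_0 = 1116/931. Peel one level at a time: if S = 1 + c*w/S' with S'(0) = 1, then c is the w-coefficient of S and S' = c*w/(S - 1).
S_1 = c0/f = 1 + (-48/35)*w + (2676/1225)*w^2 + ...; c1 = -48/35.
S_2 = c1*w/(S_1 - 1) = 1 + (223/140)*w + (32929/19600)*w^2 + ...; c2 = 223/140.
S_3 = c2*w/(S_2 - 1) = 1 + (-32929/31220)*w + (-2325/49729)*w^2 + ...; c3 = -32929/31220.
S_4 = c3*w/(S_3 - 1) = 1 + (-325500/7343167)*w + ...; c4 = -325500/7343167.

The regular C-fraction coefficients are [1116/931, -48/35, 223/140, -32929/31220, -325500/7343167].
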